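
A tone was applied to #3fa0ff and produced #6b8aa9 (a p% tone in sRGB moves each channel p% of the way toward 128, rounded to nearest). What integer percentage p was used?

68%

#3fa0ff is rgb(63, 160, 255); #6b8aa9 is rgb(107, 138, 169).
On the B channel (widest range): 169 ≈ 255 + (p/100)(128 − 255), so p ≈ 100×(169 − 255)/(128 − 255) = -8600/-127 = 67.72.
p = 68 reproduces all three channels after rounding.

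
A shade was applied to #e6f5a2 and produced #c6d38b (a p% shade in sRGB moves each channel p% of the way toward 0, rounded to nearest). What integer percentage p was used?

#e6f5a2 is rgb(230, 245, 162); #c6d38b is rgb(198, 211, 139).
On the G channel (widest range): 211 ≈ 245 + (p/100)(0 − 245), so p ≈ 100×(211 − 245)/(0 − 245) = -3400/-245 = 13.88.
p = 14 reproduces all three channels after rounding.

14%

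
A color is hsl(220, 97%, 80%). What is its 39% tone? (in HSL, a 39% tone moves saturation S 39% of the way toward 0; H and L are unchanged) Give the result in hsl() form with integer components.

hsl(220, 59%, 80%)

S moves 39% from 97 toward 0: 97 − 37.83 = 59.17 → 59.
H and L are unchanged.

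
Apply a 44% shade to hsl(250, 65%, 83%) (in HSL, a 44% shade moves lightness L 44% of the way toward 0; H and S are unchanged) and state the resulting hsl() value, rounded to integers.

hsl(250, 65%, 46%)

L moves 44% from 83 toward 0: 83 − 36.52 = 46.48 → 46.
H and S are unchanged.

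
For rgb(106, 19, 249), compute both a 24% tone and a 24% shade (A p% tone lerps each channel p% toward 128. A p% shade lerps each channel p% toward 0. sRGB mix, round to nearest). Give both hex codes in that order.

#6f2ddc, #510ebd

24% tone:
  R: 106 + 0.24×(128−106) = 106 + 5.28 = 111.28 → 111
  G: 19 + 0.24×(128−19) = 19 + 26.16 = 45.16 → 45
  B: 249 − 29.04 = 219.96 → 220
  → #6f2ddc
24% shade:
  R: 106 + 0.24×(0−106) = 106 − 25.44 = 80.56 → 81
  G: 19 + 0.24×(0−19) = 19 − 4.56 = 14.44 → 14
  B: 249 − 59.76 = 189.24 → 189
  → #510ebd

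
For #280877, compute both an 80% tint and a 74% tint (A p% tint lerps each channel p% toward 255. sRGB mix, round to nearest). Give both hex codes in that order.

#280877 is rgb(40, 8, 119).
80% tint:
  R: 40 + 172 = 212 → 212
  G: 8 + 197.6 = 205.6 → 206
  B: 119 + 0.8×(255−119) = 119 + 108.8 = 227.8 → 228
  → #D4CEE4
74% tint:
  R: 40 + 0.74×(255−40) = 40 + 159.1 = 199.1 → 199
  G: 8 + 0.74×(255−8) = 8 + 182.78 = 190.78 → 191
  B: 119 + 100.64 = 219.64 → 220
  → #C7BFDC

#D4CEE4, #C7BFDC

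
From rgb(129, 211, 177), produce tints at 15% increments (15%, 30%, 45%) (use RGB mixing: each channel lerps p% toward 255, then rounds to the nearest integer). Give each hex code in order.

15%: (129 + 18.9 = 147.9→148, 211 + 6.6 = 217.6→218, 177 + 11.7 = 188.7→189) → #94dabd
30%: (129 + 37.8 = 166.8→167, 211 + 13.2 = 224.2→224, 177 + 23.4 = 200.4→200) → #a7e0c8
45%: (129 + 56.7 = 185.7→186, 211 + 19.8 = 230.8→231, 177 + 35.1 = 212.1→212) → #bae7d4

#94dabd, #a7e0c8, #bae7d4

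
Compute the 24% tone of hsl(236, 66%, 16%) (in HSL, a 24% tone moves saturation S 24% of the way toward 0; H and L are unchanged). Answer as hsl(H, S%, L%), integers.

S moves 24% from 66 toward 0: 66 − 15.84 = 50.16 → 50.
H and L are unchanged.

hsl(236, 50%, 16%)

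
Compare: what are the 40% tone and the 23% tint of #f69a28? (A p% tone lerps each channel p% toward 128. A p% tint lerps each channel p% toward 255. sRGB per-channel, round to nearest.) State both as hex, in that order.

#f69a28 is rgb(246, 154, 40).
40% tone:
  R: 246 + 0.4×(128−246) = 246 − 47.2 = 198.8 → 199
  G: 154 − 10.4 = 143.6 → 144
  B: 40 + 35.2 = 75.2 → 75
  → #c7904b
23% tint:
  R: 246 + 2.07 = 248.07 → 248
  G: 154 + 0.23×(255−154) = 154 + 23.23 = 177.23 → 177
  B: 40 + 0.23×(255−40) = 40 + 49.45 = 89.45 → 89
  → #f8b159

#c7904b, #f8b159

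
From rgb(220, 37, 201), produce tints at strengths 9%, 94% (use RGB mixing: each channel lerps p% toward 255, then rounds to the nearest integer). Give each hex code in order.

9%: (220 + 3.15 = 223.15→223, 37 + 19.62 = 56.62→57, 201 + 4.86 = 205.86→206) → #df39ce
94%: (220 + 32.9 = 252.9→253, 37 + 204.92 = 241.92→242, 201 + 50.76 = 251.76→252) → #fdf2fc

#df39ce, #fdf2fc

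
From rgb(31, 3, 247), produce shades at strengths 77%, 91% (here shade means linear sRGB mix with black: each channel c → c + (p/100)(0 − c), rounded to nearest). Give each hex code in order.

77%: (31 − 23.87 = 7.13→7, 3 − 2.31 = 0.69→1, 247 − 190.19 = 56.81→57) → #070139
91%: (31 − 28.21 = 2.79→3, 3 − 2.73 = 0.27→0, 247 − 224.77 = 22.23→22) → #030016

#070139, #030016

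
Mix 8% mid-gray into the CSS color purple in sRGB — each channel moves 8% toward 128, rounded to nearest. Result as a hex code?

CSS purple is rgb(128, 0, 128).
Per channel, c → c + 0.08(128 − c):
  R: 128 + 0.08×(128−128) = 128 + 0 = 128 → 128
  G: 0 + 0.08×(128−0) = 0 + 10.24 = 10.24 → 10
  B: 128 + 0 = 128 → 128
rgb(128, 10, 128) = #800A80.

#800A80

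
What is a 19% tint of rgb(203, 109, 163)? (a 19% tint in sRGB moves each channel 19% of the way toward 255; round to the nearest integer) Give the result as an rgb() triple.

Lerp each channel 19% toward 255:
  R: 203 + 9.88 = 212.88 → 213
  G: 109 + 0.19×(255−109) = 109 + 27.74 = 136.74 → 137
  B: 163 + 0.19×(255−163) = 163 + 17.48 = 180.48 → 180

rgb(213, 137, 180)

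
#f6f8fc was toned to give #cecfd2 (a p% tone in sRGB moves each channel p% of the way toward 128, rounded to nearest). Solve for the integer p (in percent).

34%

#f6f8fc is rgb(246, 248, 252); #cecfd2 is rgb(206, 207, 210).
On the B channel (widest range): 210 ≈ 252 + (p/100)(128 − 252), so p ≈ 100×(210 − 252)/(128 − 252) = -4200/-124 = 33.87.
p = 34 reproduces all three channels after rounding.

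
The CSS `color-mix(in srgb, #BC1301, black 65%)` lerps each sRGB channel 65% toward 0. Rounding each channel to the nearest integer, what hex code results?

#420700

#BC1301 is rgb(188, 19, 1).
Lerp each channel 65% toward 0:
  R: 188 + 0.65×(0−188) = 188 − 122.2 = 65.8 → 66
  G: 19 − 12.35 = 6.65 → 7
  B: 1 − 0.65 = 0.35 → 0
rgb(66, 7, 0) = #420700.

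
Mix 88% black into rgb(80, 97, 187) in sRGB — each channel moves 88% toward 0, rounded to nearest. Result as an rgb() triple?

rgb(10, 12, 22)

An 88% shade moves each channel 88% toward 0:
  R: 80 − 70.4 = 9.6 → 10
  G: 97 + 0.88×(0−97) = 97 − 85.36 = 11.64 → 12
  B: 187 − 164.56 = 22.44 → 22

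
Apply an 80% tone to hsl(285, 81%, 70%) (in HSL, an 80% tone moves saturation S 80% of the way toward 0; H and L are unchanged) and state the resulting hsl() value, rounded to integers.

hsl(285, 16%, 70%)

S moves 80% from 81 toward 0: 81 − 64.8 = 16.2 → 16.
H and L are unchanged.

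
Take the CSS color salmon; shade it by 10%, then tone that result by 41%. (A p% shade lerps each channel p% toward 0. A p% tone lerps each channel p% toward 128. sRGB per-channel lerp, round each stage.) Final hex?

#b97871

CSS salmon is rgb(250, 128, 114).
Per channel, c → c + 0.1(0 − c):
  R: 250 + 0.1×(0−250) = 250 − 25 = 225 → 225
  G: 128 + 0.1×(0−128) = 128 − 12.8 = 115.2 → 115
  B: 114 − 11.4 = 102.6 → 103
After the shade: rgb(225, 115, 103) = #e17367.
Per channel, c → c + 0.41(128 − c):
  R: 225 + 0.41×(128−225) = 225 − 39.77 = 185.23 → 185
  G: 115 + 0.41×(128−115) = 115 + 5.33 = 120.33 → 120
  B: 103 + 0.41×(128−103) = 103 + 10.25 = 113.25 → 113
rgb(185, 120, 113) = #b97871.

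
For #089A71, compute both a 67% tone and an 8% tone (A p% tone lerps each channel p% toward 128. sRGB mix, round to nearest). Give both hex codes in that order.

#089A71 is rgb(8, 154, 113).
67% tone:
  R: 8 + 0.67×(128−8) = 8 + 80.4 = 88.4 → 88
  G: 154 − 17.42 = 136.58 → 137
  B: 113 + 0.67×(128−113) = 113 + 10.05 = 123.05 → 123
  → #58897B
8% tone:
  R: 8 + 9.6 = 17.6 → 18
  G: 154 + 0.08×(128−154) = 154 − 2.08 = 151.92 → 152
  B: 113 + 1.2 = 114.2 → 114
  → #129872

#58897B, #129872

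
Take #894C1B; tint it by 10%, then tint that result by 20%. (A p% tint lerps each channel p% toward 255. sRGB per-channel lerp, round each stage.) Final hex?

#894C1B is rgb(137, 76, 27).
Lerp each channel 10% toward 255:
  R: 137 + 0.1×(255−137) = 137 + 11.8 = 148.8 → 149
  G: 76 + 0.1×(255−76) = 76 + 17.9 = 93.9 → 94
  B: 27 + 0.1×(255−27) = 27 + 22.8 = 49.8 → 50
After the tint: rgb(149, 94, 50) = #955E32.
Lerp each channel 20% toward 255:
  R: 149 + 21.2 = 170.2 → 170
  G: 94 + 0.2×(255−94) = 94 + 32.2 = 126.2 → 126
  B: 50 + 41 = 91 → 91
rgb(170, 126, 91) = #AA7E5B.

#AA7E5B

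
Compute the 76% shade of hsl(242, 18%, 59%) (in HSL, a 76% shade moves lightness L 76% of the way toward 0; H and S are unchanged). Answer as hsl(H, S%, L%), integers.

hsl(242, 18%, 14%)

L moves 76% from 59 toward 0: 59 − 44.84 = 14.16 → 14.
H and S are unchanged.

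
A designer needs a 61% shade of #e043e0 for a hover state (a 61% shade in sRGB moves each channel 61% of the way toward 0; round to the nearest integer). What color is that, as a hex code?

#e043e0 is rgb(224, 67, 224).
A 61% shade moves each channel 61% toward 0:
  R: 224 + 0.61×(0−224) = 224 − 136.64 = 87.36 → 87
  G: 67 + 0.61×(0−67) = 67 − 40.87 = 26.13 → 26
  B: 224 − 136.64 = 87.36 → 87
rgb(87, 26, 87) = #571a57.

#571a57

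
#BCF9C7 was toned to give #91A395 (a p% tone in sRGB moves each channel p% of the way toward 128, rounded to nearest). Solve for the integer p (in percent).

71%

#BCF9C7 is rgb(188, 249, 199); #91A395 is rgb(145, 163, 149).
On the G channel (widest range): 163 ≈ 249 + (p/100)(128 − 249), so p ≈ 100×(163 − 249)/(128 − 249) = -8600/-121 = 71.07.
p = 71 reproduces all three channels after rounding.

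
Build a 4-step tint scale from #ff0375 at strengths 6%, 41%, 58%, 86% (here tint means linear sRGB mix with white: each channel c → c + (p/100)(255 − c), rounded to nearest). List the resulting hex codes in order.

#ff0375 is rgb(255, 3, 117).
6%: (255→255, 3 + 15.12 = 18.12→18, 117 + 8.28 = 125.28→125) → #ff127d
41%: (255→255, 3 + 103.32 = 106.32→106, 117 + 56.58 = 173.58→174) → #ff6aae
58%: (255→255, 3 + 146.16 = 149.16→149, 117 + 80.04 = 197.04→197) → #ff95c5
86%: (255→255, 3 + 216.72 = 219.72→220, 117 + 118.68 = 235.68→236) → #ffdcec

#ff127d, #ff6aae, #ff95c5, #ffdcec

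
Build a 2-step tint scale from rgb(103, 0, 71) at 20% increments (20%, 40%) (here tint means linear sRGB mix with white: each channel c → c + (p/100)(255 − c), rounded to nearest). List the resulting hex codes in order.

#85336c, #a46691

20%: (103 + 30.4 = 133.4→133, 0 + 51 = 51→51, 71 + 36.8 = 107.8→108) → #85336c
40%: (103 + 60.8 = 163.8→164, 0 + 102 = 102→102, 71 + 73.6 = 144.6→145) → #a46691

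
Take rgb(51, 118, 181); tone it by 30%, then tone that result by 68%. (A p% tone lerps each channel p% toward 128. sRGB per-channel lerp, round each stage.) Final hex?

#6F7E8C

A 30% tone moves each channel 30% toward 128:
  R: 51 + 0.3×(128−51) = 51 + 23.1 = 74.1 → 74
  G: 118 + 0.3×(128−118) = 118 + 3 = 121 → 121
  B: 181 + 0.3×(128−181) = 181 − 15.9 = 165.1 → 165
After the tone: rgb(74, 121, 165) = #4A79A5.
A 68% tone moves each channel 68% toward 128:
  R: 74 + 0.68×(128−74) = 74 + 36.72 = 110.72 → 111
  G: 121 + 0.68×(128−121) = 121 + 4.76 = 125.76 → 126
  B: 165 + 0.68×(128−165) = 165 − 25.16 = 139.84 → 140
rgb(111, 126, 140) = #6F7E8C.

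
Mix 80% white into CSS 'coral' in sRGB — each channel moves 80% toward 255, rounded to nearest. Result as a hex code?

CSS coral is rgb(255, 127, 80).
Per channel, c → c + 0.8(255 − c):
  R: 255 + 0.8×(255−255) = 255 + 0 = 255 → 255
  G: 127 + 0.8×(255−127) = 127 + 102.4 = 229.4 → 229
  B: 80 + 140 = 220 → 220
rgb(255, 229, 220) = #FFE5DC.

#FFE5DC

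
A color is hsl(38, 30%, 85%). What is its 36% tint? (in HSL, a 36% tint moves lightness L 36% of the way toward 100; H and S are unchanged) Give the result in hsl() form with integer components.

hsl(38, 30%, 90%)

L moves 36% from 85 toward 100: 85 + 5.4 = 90.4 → 90.
H and S are unchanged.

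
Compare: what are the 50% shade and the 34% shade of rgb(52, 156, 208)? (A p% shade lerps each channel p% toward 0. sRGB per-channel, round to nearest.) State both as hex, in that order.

#1a4e68, #226789

50% shade:
  R: 52 + 0.5×(0−52) = 52 − 26 = 26 → 26
  G: 156 − 78 = 78 → 78
  B: 208 + 0.5×(0−208) = 208 − 104 = 104 → 104
  → #1a4e68
34% shade:
  R: 52 + 0.34×(0−52) = 52 − 17.68 = 34.32 → 34
  G: 156 − 53.04 = 102.96 → 103
  B: 208 + 0.34×(0−208) = 208 − 70.72 = 137.28 → 137
  → #226789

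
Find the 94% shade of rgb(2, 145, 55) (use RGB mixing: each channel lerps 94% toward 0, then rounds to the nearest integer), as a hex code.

Lerp each channel 94% toward 0:
  R: 2 + 0.94×(0−2) = 2 − 1.88 = 0.12 → 0
  G: 145 + 0.94×(0−145) = 145 − 136.3 = 8.7 → 9
  B: 55 + 0.94×(0−55) = 55 − 51.7 = 3.3 → 3
rgb(0, 9, 3) = #000903.

#000903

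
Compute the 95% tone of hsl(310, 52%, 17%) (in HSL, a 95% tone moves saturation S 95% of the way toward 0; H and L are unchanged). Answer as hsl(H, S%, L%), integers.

S moves 95% from 52 toward 0: 52 − 49.4 = 2.6 → 3.
H and L are unchanged.

hsl(310, 3%, 17%)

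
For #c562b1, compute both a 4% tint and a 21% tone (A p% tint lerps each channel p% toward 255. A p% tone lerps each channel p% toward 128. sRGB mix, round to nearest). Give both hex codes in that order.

#c768b4, #b768a7

#c562b1 is rgb(197, 98, 177).
4% tint:
  R: 197 + 2.32 = 199.32 → 199
  G: 98 + 0.04×(255−98) = 98 + 6.28 = 104.28 → 104
  B: 177 + 3.12 = 180.12 → 180
  → #c768b4
21% tone:
  R: 197 − 14.49 = 182.51 → 183
  G: 98 + 0.21×(128−98) = 98 + 6.3 = 104.3 → 104
  B: 177 − 10.29 = 166.71 → 167
  → #b768a7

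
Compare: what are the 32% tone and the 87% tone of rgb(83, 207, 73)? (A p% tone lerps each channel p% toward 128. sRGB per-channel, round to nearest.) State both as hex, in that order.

32% tone:
  R: 83 + 0.32×(128−83) = 83 + 14.4 = 97.4 → 97
  G: 207 − 25.28 = 181.72 → 182
  B: 73 + 17.6 = 90.6 → 91
  → #61b65b
87% tone:
  R: 83 + 39.15 = 122.15 → 122
  G: 207 + 0.87×(128−207) = 207 − 68.73 = 138.27 → 138
  B: 73 + 47.85 = 120.85 → 121
  → #7a8a79

#61b65b, #7a8a79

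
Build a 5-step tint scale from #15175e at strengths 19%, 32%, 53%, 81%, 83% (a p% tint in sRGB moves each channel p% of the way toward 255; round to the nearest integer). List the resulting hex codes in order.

#41437d, #606192, #9192b3, #d3d3e0, #d7d8e4

#15175e is rgb(21, 23, 94).
19%: (21 + 44.46 = 65.46→65, 23 + 44.08 = 67.08→67, 94 + 30.59 = 124.59→125) → #41437d
32%: (21 + 74.88 = 95.88→96, 23 + 74.24 = 97.24→97, 94 + 51.52 = 145.52→146) → #606192
53%: (21 + 124.02 = 145.02→145, 23 + 122.96 = 145.96→146, 94 + 85.33 = 179.33→179) → #9192b3
81%: (21 + 189.54 = 210.54→211, 23 + 187.92 = 210.92→211, 94 + 130.41 = 224.41→224) → #d3d3e0
83%: (21 + 194.22 = 215.22→215, 23 + 192.56 = 215.56→216, 94 + 133.63 = 227.63→228) → #d7d8e4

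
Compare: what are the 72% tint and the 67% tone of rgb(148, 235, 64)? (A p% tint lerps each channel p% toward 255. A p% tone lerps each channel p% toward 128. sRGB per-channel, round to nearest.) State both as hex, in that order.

72% tint:
  R: 148 + 77.04 = 225.04 → 225
  G: 235 + 0.72×(255−235) = 235 + 14.4 = 249.4 → 249
  B: 64 + 0.72×(255−64) = 64 + 137.52 = 201.52 → 202
  → #E1F9CA
67% tone:
  R: 148 − 13.4 = 134.6 → 135
  G: 235 − 71.69 = 163.31 → 163
  B: 64 + 42.88 = 106.88 → 107
  → #87A36B

#E1F9CA, #87A36B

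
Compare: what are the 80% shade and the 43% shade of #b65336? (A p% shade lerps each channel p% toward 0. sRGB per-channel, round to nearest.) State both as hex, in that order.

#b65336 is rgb(182, 83, 54).
80% shade:
  R: 182 − 145.6 = 36.4 → 36
  G: 83 − 66.4 = 16.6 → 17
  B: 54 − 43.2 = 10.8 → 11
  → #24110b
43% shade:
  R: 182 + 0.43×(0−182) = 182 − 78.26 = 103.74 → 104
  G: 83 + 0.43×(0−83) = 83 − 35.69 = 47.31 → 47
  B: 54 − 23.22 = 30.78 → 31
  → #682f1f

#24110b, #682f1f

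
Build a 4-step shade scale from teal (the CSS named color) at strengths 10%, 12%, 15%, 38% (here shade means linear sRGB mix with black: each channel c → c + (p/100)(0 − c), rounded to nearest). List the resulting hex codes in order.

#007373, #007171, #006D6D, #004F4F

CSS teal is rgb(0, 128, 128).
10%: (0→0, 128 − 12.8 = 115.2→115, 128 − 12.8 = 115.2→115) → #007373
12%: (0→0, 128 − 15.36 = 112.64→113, 128 − 15.36 = 112.64→113) → #007171
15%: (0→0, 128 − 19.2 = 108.8→109, 128 − 19.2 = 108.8→109) → #006D6D
38%: (0→0, 128 − 48.64 = 79.36→79, 128 − 48.64 = 79.36→79) → #004F4F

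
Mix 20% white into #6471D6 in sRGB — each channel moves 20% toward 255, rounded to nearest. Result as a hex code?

#6471D6 is rgb(100, 113, 214).
Per channel, c → c + 0.2(255 − c):
  R: 100 + 0.2×(255−100) = 100 + 31 = 131 → 131
  G: 113 + 0.2×(255−113) = 113 + 28.4 = 141.4 → 141
  B: 214 + 8.2 = 222.2 → 222
rgb(131, 141, 222) = #838DDE.

#838DDE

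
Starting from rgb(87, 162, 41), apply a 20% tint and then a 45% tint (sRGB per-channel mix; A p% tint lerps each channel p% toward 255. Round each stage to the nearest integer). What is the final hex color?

Per channel, c → c + 0.2(255 − c):
  R: 87 + 33.6 = 120.6 → 121
  G: 162 + 0.2×(255−162) = 162 + 18.6 = 180.6 → 181
  B: 41 + 0.2×(255−41) = 41 + 42.8 = 83.8 → 84
After the tint: rgb(121, 181, 84) = #79B554.
Lerp each channel 45% toward 255:
  R: 121 + 0.45×(255−121) = 121 + 60.3 = 181.3 → 181
  G: 181 + 0.45×(255−181) = 181 + 33.3 = 214.3 → 214
  B: 84 + 76.95 = 160.95 → 161
rgb(181, 214, 161) = #B5D6A1.

#B5D6A1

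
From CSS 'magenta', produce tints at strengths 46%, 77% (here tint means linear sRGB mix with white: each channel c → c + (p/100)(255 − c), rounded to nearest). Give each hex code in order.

CSS magenta is rgb(255, 0, 255).
46%: (255→255, 0 + 117.3 = 117.3→117, 255→255) → #ff75ff
77%: (255→255, 0 + 196.35 = 196.35→196, 255→255) → #ffc4ff

#ff75ff, #ffc4ff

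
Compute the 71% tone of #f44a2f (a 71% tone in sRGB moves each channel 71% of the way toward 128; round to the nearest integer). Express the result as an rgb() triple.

#f44a2f is rgb(244, 74, 47).
A 71% tone moves each channel 71% toward 128:
  R: 244 + 0.71×(128−244) = 244 − 82.36 = 161.64 → 162
  G: 74 + 38.34 = 112.34 → 112
  B: 47 + 0.71×(128−47) = 47 + 57.51 = 104.51 → 105

rgb(162, 112, 105)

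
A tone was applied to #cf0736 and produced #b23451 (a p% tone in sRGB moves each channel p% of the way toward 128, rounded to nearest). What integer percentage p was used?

#cf0736 is rgb(207, 7, 54); #b23451 is rgb(178, 52, 81).
On the G channel (widest range): 52 ≈ 7 + (p/100)(128 − 7), so p ≈ 100×(52 − 7)/(128 − 7) = 4500/121 = 37.19.
p = 37 reproduces all three channels after rounding.

37%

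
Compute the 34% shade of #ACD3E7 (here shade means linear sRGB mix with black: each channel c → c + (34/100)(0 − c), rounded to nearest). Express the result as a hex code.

#ACD3E7 is rgb(172, 211, 231).
Per channel, c → c + 0.34(0 − c):
  R: 172 − 58.48 = 113.52 → 114
  G: 211 + 0.34×(0−211) = 211 − 71.74 = 139.26 → 139
  B: 231 − 78.54 = 152.46 → 152
rgb(114, 139, 152) = #728B98.

#728B98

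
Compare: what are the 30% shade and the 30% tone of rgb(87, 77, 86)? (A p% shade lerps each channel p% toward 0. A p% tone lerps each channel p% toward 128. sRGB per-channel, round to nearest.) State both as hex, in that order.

#3d363c, #635c63

30% shade:
  R: 87 + 0.3×(0−87) = 87 − 26.1 = 60.9 → 61
  G: 77 + 0.3×(0−77) = 77 − 23.1 = 53.9 → 54
  B: 86 + 0.3×(0−86) = 86 − 25.8 = 60.2 → 60
  → #3d363c
30% tone:
  R: 87 + 12.3 = 99.3 → 99
  G: 77 + 0.3×(128−77) = 77 + 15.3 = 92.3 → 92
  B: 86 + 0.3×(128−86) = 86 + 12.6 = 98.6 → 99
  → #635c63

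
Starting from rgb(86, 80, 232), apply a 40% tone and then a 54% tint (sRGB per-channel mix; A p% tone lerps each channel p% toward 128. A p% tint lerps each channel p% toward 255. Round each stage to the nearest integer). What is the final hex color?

#b9b7e1

Per channel, c → c + 0.4(128 − c):
  R: 86 + 0.4×(128−86) = 86 + 16.8 = 102.8 → 103
  G: 80 + 19.2 = 99.2 → 99
  B: 232 + 0.4×(128−232) = 232 − 41.6 = 190.4 → 190
After the tone: rgb(103, 99, 190) = #6763be.
A 54% tint moves each channel 54% toward 255:
  R: 103 + 0.54×(255−103) = 103 + 82.08 = 185.08 → 185
  G: 99 + 84.24 = 183.24 → 183
  B: 190 + 0.54×(255−190) = 190 + 35.1 = 225.1 → 225
rgb(185, 183, 225) = #b9b7e1.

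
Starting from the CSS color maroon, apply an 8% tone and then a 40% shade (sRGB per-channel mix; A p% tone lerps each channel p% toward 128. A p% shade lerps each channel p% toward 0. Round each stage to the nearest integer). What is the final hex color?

#4d0606

CSS maroon is rgb(128, 0, 0).
Per channel, c → c + 0.08(128 − c):
  R: 128 + 0 = 128 → 128
  G: 0 + 10.24 = 10.24 → 10
  B: 0 + 0.08×(128−0) = 0 + 10.24 = 10.24 → 10
After the tone: rgb(128, 10, 10) = #800a0a.
Lerp each channel 40% toward 0:
  R: 128 + 0.4×(0−128) = 128 − 51.2 = 76.8 → 77
  G: 10 + 0.4×(0−10) = 10 − 4 = 6 → 6
  B: 10 + 0.4×(0−10) = 10 − 4 = 6 → 6
rgb(77, 6, 6) = #4d0606.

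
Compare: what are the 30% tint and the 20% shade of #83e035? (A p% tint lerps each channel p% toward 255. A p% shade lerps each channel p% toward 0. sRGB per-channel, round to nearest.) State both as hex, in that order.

#a8e972, #69b32a

#83e035 is rgb(131, 224, 53).
30% tint:
  R: 131 + 0.3×(255−131) = 131 + 37.2 = 168.2 → 168
  G: 224 + 0.3×(255−224) = 224 + 9.3 = 233.3 → 233
  B: 53 + 0.3×(255−53) = 53 + 60.6 = 113.6 → 114
  → #a8e972
20% shade:
  R: 131 − 26.2 = 104.8 → 105
  G: 224 − 44.8 = 179.2 → 179
  B: 53 + 0.2×(0−53) = 53 − 10.6 = 42.4 → 42
  → #69b32a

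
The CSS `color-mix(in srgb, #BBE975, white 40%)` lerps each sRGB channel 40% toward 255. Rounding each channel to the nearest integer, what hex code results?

#D6F2AC

#BBE975 is rgb(187, 233, 117).
A 40% tint moves each channel 40% toward 255:
  R: 187 + 0.4×(255−187) = 187 + 27.2 = 214.2 → 214
  G: 233 + 8.8 = 241.8 → 242
  B: 117 + 0.4×(255−117) = 117 + 55.2 = 172.2 → 172
rgb(214, 242, 172) = #D6F2AC.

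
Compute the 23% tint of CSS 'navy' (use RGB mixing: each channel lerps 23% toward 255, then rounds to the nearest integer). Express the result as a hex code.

#3b3b9d

CSS navy is rgb(0, 0, 128).
Per channel, c → c + 0.23(255 − c):
  R: 0 + 0.23×(255−0) = 0 + 58.65 = 58.65 → 59
  G: 0 + 58.65 = 58.65 → 59
  B: 128 + 0.23×(255−128) = 128 + 29.21 = 157.21 → 157
rgb(59, 59, 157) = #3b3b9d.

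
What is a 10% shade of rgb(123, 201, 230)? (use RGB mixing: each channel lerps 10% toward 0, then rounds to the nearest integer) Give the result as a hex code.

#6fb5cf

Lerp each channel 10% toward 0:
  R: 123 + 0.1×(0−123) = 123 − 12.3 = 110.7 → 111
  G: 201 − 20.1 = 180.9 → 181
  B: 230 + 0.1×(0−230) = 230 − 23 = 207 → 207
rgb(111, 181, 207) = #6fb5cf.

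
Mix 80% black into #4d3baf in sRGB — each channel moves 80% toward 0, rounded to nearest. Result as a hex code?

#0f0c23

#4d3baf is rgb(77, 59, 175).
An 80% shade moves each channel 80% toward 0:
  R: 77 + 0.8×(0−77) = 77 − 61.6 = 15.4 → 15
  G: 59 − 47.2 = 11.8 → 12
  B: 175 − 140 = 35 → 35
rgb(15, 12, 35) = #0f0c23.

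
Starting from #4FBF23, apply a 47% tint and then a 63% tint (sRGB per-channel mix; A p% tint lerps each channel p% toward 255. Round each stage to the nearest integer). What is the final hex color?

#4FBF23 is rgb(79, 191, 35).
Per channel, c → c + 0.47(255 − c):
  R: 79 + 0.47×(255−79) = 79 + 82.72 = 161.72 → 162
  G: 191 + 0.47×(255−191) = 191 + 30.08 = 221.08 → 221
  B: 35 + 0.47×(255−35) = 35 + 103.4 = 138.4 → 138
After the tint: rgb(162, 221, 138) = #A2DD8A.
Per channel, c → c + 0.63(255 − c):
  R: 162 + 0.63×(255−162) = 162 + 58.59 = 220.59 → 221
  G: 221 + 0.63×(255−221) = 221 + 21.42 = 242.42 → 242
  B: 138 + 73.71 = 211.71 → 212
rgb(221, 242, 212) = #DDF2D4.

#DDF2D4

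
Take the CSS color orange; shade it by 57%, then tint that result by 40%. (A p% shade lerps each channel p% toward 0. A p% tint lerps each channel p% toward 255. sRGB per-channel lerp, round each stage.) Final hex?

CSS orange is rgb(255, 165, 0).
Per channel, c → c + 0.57(0 − c):
  R: 255 + 0.57×(0−255) = 255 − 145.35 = 109.65 → 110
  G: 165 + 0.57×(0−165) = 165 − 94.05 = 70.95 → 71
  B: 0 + 0.57×(0−0) = 0 + 0 = 0 → 0
After the shade: rgb(110, 71, 0) = #6E4700.
Per channel, c → c + 0.4(255 − c):
  R: 110 + 0.4×(255−110) = 110 + 58 = 168 → 168
  G: 71 + 73.6 = 144.6 → 145
  B: 0 + 102 = 102 → 102
rgb(168, 145, 102) = #A89166.

#A89166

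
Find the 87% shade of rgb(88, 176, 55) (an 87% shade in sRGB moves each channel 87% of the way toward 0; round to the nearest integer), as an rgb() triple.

Lerp each channel 87% toward 0:
  R: 88 + 0.87×(0−88) = 88 − 76.56 = 11.44 → 11
  G: 176 + 0.87×(0−176) = 176 − 153.12 = 22.88 → 23
  B: 55 − 47.85 = 7.15 → 7

rgb(11, 23, 7)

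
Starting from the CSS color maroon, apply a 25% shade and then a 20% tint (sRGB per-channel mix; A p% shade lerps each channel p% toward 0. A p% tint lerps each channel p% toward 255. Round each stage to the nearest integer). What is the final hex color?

#803333

CSS maroon is rgb(128, 0, 0).
A 25% shade moves each channel 25% toward 0:
  R: 128 − 32 = 96 → 96
  G: 0 + 0 = 0 → 0
  B: 0 + 0 = 0 → 0
After the shade: rgb(96, 0, 0) = #600000.
Per channel, c → c + 0.2(255 − c):
  R: 96 + 0.2×(255−96) = 96 + 31.8 = 127.8 → 128
  G: 0 + 0.2×(255−0) = 0 + 51 = 51 → 51
  B: 0 + 0.2×(255−0) = 0 + 51 = 51 → 51
rgb(128, 51, 51) = #803333.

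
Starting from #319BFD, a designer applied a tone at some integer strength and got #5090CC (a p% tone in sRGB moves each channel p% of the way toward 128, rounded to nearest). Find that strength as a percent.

#319BFD is rgb(49, 155, 253); #5090CC is rgb(80, 144, 204).
On the B channel (widest range): 204 ≈ 253 + (p/100)(128 − 253), so p ≈ 100×(204 − 253)/(128 − 253) = -4900/-125 = 39.20.
p = 39 reproduces all three channels after rounding.

39%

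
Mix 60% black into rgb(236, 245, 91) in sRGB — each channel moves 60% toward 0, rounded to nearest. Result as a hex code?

#5E6224

Lerp each channel 60% toward 0:
  R: 236 + 0.6×(0−236) = 236 − 141.6 = 94.4 → 94
  G: 245 − 147 = 98 → 98
  B: 91 + 0.6×(0−91) = 91 − 54.6 = 36.4 → 36
rgb(94, 98, 36) = #5E6224.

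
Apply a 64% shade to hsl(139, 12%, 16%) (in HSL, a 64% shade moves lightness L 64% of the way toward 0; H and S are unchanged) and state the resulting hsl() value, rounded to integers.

hsl(139, 12%, 6%)

L moves 64% from 16 toward 0: 16 − 10.24 = 5.76 → 6.
H and S are unchanged.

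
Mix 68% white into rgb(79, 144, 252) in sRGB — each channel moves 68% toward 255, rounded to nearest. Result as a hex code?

#C7DBFE

Lerp each channel 68% toward 255:
  R: 79 + 119.68 = 198.68 → 199
  G: 144 + 0.68×(255−144) = 144 + 75.48 = 219.48 → 219
  B: 252 + 0.68×(255−252) = 252 + 2.04 = 254.04 → 254
rgb(199, 219, 254) = #C7DBFE.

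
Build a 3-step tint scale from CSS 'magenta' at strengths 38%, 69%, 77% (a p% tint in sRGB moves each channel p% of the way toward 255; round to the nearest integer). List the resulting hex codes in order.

#FF61FF, #FFB0FF, #FFC4FF

CSS magenta is rgb(255, 0, 255).
38%: (255→255, 0 + 96.9 = 96.9→97, 255→255) → #FF61FF
69%: (255→255, 0 + 175.95 = 175.95→176, 255→255) → #FFB0FF
77%: (255→255, 0 + 196.35 = 196.35→196, 255→255) → #FFC4FF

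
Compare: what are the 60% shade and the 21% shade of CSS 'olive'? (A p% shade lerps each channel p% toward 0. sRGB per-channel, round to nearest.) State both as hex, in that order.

#333300, #656500

CSS olive is rgb(128, 128, 0).
60% shade:
  R: 128 + 0.6×(0−128) = 128 − 76.8 = 51.2 → 51
  G: 128 − 76.8 = 51.2 → 51
  B: 0 + 0 = 0 → 0
  → #333300
21% shade:
  R: 128 − 26.88 = 101.12 → 101
  G: 128 − 26.88 = 101.12 → 101
  B: 0 + 0 = 0 → 0
  → #656500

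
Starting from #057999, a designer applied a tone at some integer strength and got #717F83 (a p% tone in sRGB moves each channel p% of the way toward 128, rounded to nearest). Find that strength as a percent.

88%

#057999 is rgb(5, 121, 153); #717F83 is rgb(113, 127, 131).
On the R channel (widest range): 113 ≈ 5 + (p/100)(128 − 5), so p ≈ 100×(113 − 5)/(128 − 5) = 10800/123 = 87.80.
p = 88 reproduces all three channels after rounding.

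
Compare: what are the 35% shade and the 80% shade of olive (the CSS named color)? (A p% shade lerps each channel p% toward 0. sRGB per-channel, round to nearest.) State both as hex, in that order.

#535300, #1A1A00

CSS olive is rgb(128, 128, 0).
35% shade:
  R: 128 + 0.35×(0−128) = 128 − 44.8 = 83.2 → 83
  G: 128 − 44.8 = 83.2 → 83
  B: 0 + 0 = 0 → 0
  → #535300
80% shade:
  R: 128 + 0.8×(0−128) = 128 − 102.4 = 25.6 → 26
  G: 128 + 0.8×(0−128) = 128 − 102.4 = 25.6 → 26
  B: 0 + 0.8×(0−0) = 0 + 0 = 0 → 0
  → #1A1A00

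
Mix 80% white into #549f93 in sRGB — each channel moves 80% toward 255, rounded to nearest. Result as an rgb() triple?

rgb(221, 236, 233)

#549f93 is rgb(84, 159, 147).
An 80% tint moves each channel 80% toward 255:
  R: 84 + 136.8 = 220.8 → 221
  G: 159 + 0.8×(255−159) = 159 + 76.8 = 235.8 → 236
  B: 147 + 0.8×(255−147) = 147 + 86.4 = 233.4 → 233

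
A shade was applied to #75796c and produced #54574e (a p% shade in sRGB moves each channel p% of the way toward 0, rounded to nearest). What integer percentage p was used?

#75796c is rgb(117, 121, 108); #54574e is rgb(84, 87, 78).
On the G channel (widest range): 87 ≈ 121 + (p/100)(0 − 121), so p ≈ 100×(87 − 121)/(0 − 121) = -3400/-121 = 28.10.
p = 28 reproduces all three channels after rounding.

28%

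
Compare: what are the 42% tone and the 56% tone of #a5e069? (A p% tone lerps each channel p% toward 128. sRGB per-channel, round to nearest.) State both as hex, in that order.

#95b873, #90aa76

#a5e069 is rgb(165, 224, 105).
42% tone:
  R: 165 + 0.42×(128−165) = 165 − 15.54 = 149.46 → 149
  G: 224 + 0.42×(128−224) = 224 − 40.32 = 183.68 → 184
  B: 105 + 9.66 = 114.66 → 115
  → #95b873
56% tone:
  R: 165 + 0.56×(128−165) = 165 − 20.72 = 144.28 → 144
  G: 224 − 53.76 = 170.24 → 170
  B: 105 + 0.56×(128−105) = 105 + 12.88 = 117.88 → 118
  → #90aa76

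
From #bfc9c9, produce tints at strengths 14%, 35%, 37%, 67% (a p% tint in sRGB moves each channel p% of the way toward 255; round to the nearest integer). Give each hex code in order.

#bfc9c9 is rgb(191, 201, 201).
14%: (191 + 8.96 = 199.96→200, 201 + 7.56 = 208.56→209, 201 + 7.56 = 208.56→209) → #c8d1d1
35%: (191 + 22.4 = 213.4→213, 201 + 18.9 = 219.9→220, 201 + 18.9 = 219.9→220) → #d5dcdc
37%: (191 + 23.68 = 214.68→215, 201 + 19.98 = 220.98→221, 201 + 19.98 = 220.98→221) → #d7dddd
67%: (191 + 42.88 = 233.88→234, 201 + 36.18 = 237.18→237, 201 + 36.18 = 237.18→237) → #eaeded

#c8d1d1, #d5dcdc, #d7dddd, #eaeded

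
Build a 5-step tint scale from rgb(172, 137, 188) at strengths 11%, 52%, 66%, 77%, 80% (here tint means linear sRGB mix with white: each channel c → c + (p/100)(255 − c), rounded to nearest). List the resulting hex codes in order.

11%: (172 + 9.13 = 181.13→181, 137 + 12.98 = 149.98→150, 188 + 7.37 = 195.37→195) → #B596C3
52%: (172 + 43.16 = 215.16→215, 137 + 61.36 = 198.36→198, 188 + 34.84 = 222.84→223) → #D7C6DF
66%: (172 + 54.78 = 226.78→227, 137 + 77.88 = 214.88→215, 188 + 44.22 = 232.22→232) → #E3D7E8
77%: (172 + 63.91 = 235.91→236, 137 + 90.86 = 227.86→228, 188 + 51.59 = 239.59→240) → #ECE4F0
80%: (172 + 66.4 = 238.4→238, 137 + 94.4 = 231.4→231, 188 + 53.6 = 241.6→242) → #EEE7F2

#B596C3, #D7C6DF, #E3D7E8, #ECE4F0, #EEE7F2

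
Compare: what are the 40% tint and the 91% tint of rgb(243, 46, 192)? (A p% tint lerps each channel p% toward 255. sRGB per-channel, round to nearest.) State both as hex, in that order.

40% tint:
  R: 243 + 4.8 = 247.8 → 248
  G: 46 + 0.4×(255−46) = 46 + 83.6 = 129.6 → 130
  B: 192 + 0.4×(255−192) = 192 + 25.2 = 217.2 → 217
  → #F882D9
91% tint:
  R: 243 + 10.92 = 253.92 → 254
  G: 46 + 190.19 = 236.19 → 236
  B: 192 + 0.91×(255−192) = 192 + 57.33 = 249.33 → 249
  → #FEECF9

#F882D9, #FEECF9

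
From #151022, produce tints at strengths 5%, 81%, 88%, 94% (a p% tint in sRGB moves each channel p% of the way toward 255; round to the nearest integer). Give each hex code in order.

#151022 is rgb(21, 16, 34).
5%: (21 + 11.7 = 32.7→33, 16 + 11.95 = 27.95→28, 34 + 11.05 = 45.05→45) → #211c2d
81%: (21 + 189.54 = 210.54→211, 16 + 193.59 = 209.59→210, 34 + 179.01 = 213.01→213) → #d3d2d5
88%: (21 + 205.92 = 226.92→227, 16 + 210.32 = 226.32→226, 34 + 194.48 = 228.48→228) → #e3e2e4
94%: (21 + 219.96 = 240.96→241, 16 + 224.66 = 240.66→241, 34 + 207.74 = 241.74→242) → #f1f1f2

#211c2d, #d3d2d5, #e3e2e4, #f1f1f2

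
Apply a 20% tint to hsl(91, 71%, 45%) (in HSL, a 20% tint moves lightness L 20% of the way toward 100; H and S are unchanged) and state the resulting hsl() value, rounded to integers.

hsl(91, 71%, 56%)

L moves 20% from 45 toward 100: 45 + 11 = 56 → 56.
H and S are unchanged.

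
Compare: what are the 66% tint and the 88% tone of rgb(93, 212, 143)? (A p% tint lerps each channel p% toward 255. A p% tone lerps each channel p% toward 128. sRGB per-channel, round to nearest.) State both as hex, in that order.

66% tint:
  R: 93 + 0.66×(255−93) = 93 + 106.92 = 199.92 → 200
  G: 212 + 0.66×(255−212) = 212 + 28.38 = 240.38 → 240
  B: 143 + 73.92 = 216.92 → 217
  → #c8f0d9
88% tone:
  R: 93 + 0.88×(128−93) = 93 + 30.8 = 123.8 → 124
  G: 212 + 0.88×(128−212) = 212 − 73.92 = 138.08 → 138
  B: 143 − 13.2 = 129.8 → 130
  → #7c8a82

#c8f0d9, #7c8a82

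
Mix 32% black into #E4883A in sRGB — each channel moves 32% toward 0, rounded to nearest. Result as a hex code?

#9B5C27

#E4883A is rgb(228, 136, 58).
A 32% shade moves each channel 32% toward 0:
  R: 228 + 0.32×(0−228) = 228 − 72.96 = 155.04 → 155
  G: 136 + 0.32×(0−136) = 136 − 43.52 = 92.48 → 92
  B: 58 + 0.32×(0−58) = 58 − 18.56 = 39.44 → 39
rgb(155, 92, 39) = #9B5C27.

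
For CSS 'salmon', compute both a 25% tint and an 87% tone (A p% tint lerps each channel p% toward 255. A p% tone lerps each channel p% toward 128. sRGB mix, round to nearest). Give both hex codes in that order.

CSS salmon is rgb(250, 128, 114).
25% tint:
  R: 250 + 1.25 = 251.25 → 251
  G: 128 + 31.75 = 159.75 → 160
  B: 114 + 0.25×(255−114) = 114 + 35.25 = 149.25 → 149
  → #FBA095
87% tone:
  R: 250 − 106.14 = 143.86 → 144
  G: 128 + 0.87×(128−128) = 128 + 0 = 128 → 128
  B: 114 + 0.87×(128−114) = 114 + 12.18 = 126.18 → 126
  → #90807E

#FBA095, #90807E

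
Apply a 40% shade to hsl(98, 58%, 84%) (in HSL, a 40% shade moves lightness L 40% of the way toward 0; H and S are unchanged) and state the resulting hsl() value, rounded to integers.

hsl(98, 58%, 50%)

L moves 40% from 84 toward 0: 84 − 33.6 = 50.4 → 50.
H and S are unchanged.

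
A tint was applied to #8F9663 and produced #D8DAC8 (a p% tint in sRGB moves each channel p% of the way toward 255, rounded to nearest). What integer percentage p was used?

#8F9663 is rgb(143, 150, 99); #D8DAC8 is rgb(216, 218, 200).
On the B channel (widest range): 200 ≈ 99 + (p/100)(255 − 99), so p ≈ 100×(200 − 99)/(255 − 99) = 10100/156 = 64.74.
p = 65 reproduces all three channels after rounding.

65%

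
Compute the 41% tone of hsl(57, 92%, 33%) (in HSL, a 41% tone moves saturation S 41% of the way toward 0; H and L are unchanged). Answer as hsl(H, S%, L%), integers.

hsl(57, 54%, 33%)

S moves 41% from 92 toward 0: 92 − 37.72 = 54.28 → 54.
H and L are unchanged.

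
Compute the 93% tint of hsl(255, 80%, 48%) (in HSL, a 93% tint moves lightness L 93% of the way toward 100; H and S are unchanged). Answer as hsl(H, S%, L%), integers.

L moves 93% from 48 toward 100: 48 + 48.36 = 96.36 → 96.
H and S are unchanged.

hsl(255, 80%, 96%)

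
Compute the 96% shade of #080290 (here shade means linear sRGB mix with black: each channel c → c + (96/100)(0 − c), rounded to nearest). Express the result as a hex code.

#000006

#080290 is rgb(8, 2, 144).
Per channel, c → c + 0.96(0 − c):
  R: 8 + 0.96×(0−8) = 8 − 7.68 = 0.32 → 0
  G: 2 + 0.96×(0−2) = 2 − 1.92 = 0.08 → 0
  B: 144 − 138.24 = 5.76 → 6
rgb(0, 0, 6) = #000006.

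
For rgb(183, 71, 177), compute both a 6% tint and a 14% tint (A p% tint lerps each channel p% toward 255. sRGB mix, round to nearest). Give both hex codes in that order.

6% tint:
  R: 183 + 0.06×(255−183) = 183 + 4.32 = 187.32 → 187
  G: 71 + 0.06×(255−71) = 71 + 11.04 = 82.04 → 82
  B: 177 + 0.06×(255−177) = 177 + 4.68 = 181.68 → 182
  → #BB52B6
14% tint:
  R: 183 + 0.14×(255−183) = 183 + 10.08 = 193.08 → 193
  G: 71 + 0.14×(255−71) = 71 + 25.76 = 96.76 → 97
  B: 177 + 0.14×(255−177) = 177 + 10.92 = 187.92 → 188
  → #C161BC

#BB52B6, #C161BC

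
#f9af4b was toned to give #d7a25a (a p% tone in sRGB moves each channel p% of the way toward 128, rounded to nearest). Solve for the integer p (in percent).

28%

#f9af4b is rgb(249, 175, 75); #d7a25a is rgb(215, 162, 90).
On the R channel (widest range): 215 ≈ 249 + (p/100)(128 − 249), so p ≈ 100×(215 − 249)/(128 − 249) = -3400/-121 = 28.10.
p = 28 reproduces all three channels after rounding.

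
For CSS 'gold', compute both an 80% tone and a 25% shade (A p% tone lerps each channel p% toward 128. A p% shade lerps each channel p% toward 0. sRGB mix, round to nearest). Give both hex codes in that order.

#999166, #BFA100

CSS gold is rgb(255, 215, 0).
80% tone:
  R: 255 − 101.6 = 153.4 → 153
  G: 215 − 69.6 = 145.4 → 145
  B: 0 + 102.4 = 102.4 → 102
  → #999166
25% shade:
  R: 255 + 0.25×(0−255) = 255 − 63.75 = 191.25 → 191
  G: 215 − 53.75 = 161.25 → 161
  B: 0 + 0.25×(0−0) = 0 + 0 = 0 → 0
  → #BFA100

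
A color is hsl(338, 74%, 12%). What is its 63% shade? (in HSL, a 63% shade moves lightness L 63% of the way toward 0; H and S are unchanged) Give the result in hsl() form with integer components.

hsl(338, 74%, 4%)

L moves 63% from 12 toward 0: 12 − 7.56 = 4.44 → 4.
H and S are unchanged.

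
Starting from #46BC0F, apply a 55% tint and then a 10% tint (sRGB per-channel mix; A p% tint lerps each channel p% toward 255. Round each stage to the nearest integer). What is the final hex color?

#46BC0F is rgb(70, 188, 15).
A 55% tint moves each channel 55% toward 255:
  R: 70 + 101.75 = 171.75 → 172
  G: 188 + 36.85 = 224.85 → 225
  B: 15 + 0.55×(255−15) = 15 + 132 = 147 → 147
After the tint: rgb(172, 225, 147) = #ACE193.
Per channel, c → c + 0.1(255 − c):
  R: 172 + 8.3 = 180.3 → 180
  G: 225 + 0.1×(255−225) = 225 + 3 = 228 → 228
  B: 147 + 10.8 = 157.8 → 158
rgb(180, 228, 158) = #B4E49E.

#B4E49E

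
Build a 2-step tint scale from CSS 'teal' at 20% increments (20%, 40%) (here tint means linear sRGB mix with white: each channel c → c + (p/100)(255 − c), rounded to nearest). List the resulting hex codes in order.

#339999, #66b3b3

CSS teal is rgb(0, 128, 128).
20%: (0 + 51 = 51→51, 128 + 25.4 = 153.4→153, 128 + 25.4 = 153.4→153) → #339999
40%: (0 + 102 = 102→102, 128 + 50.8 = 178.8→179, 128 + 50.8 = 178.8→179) → #66b3b3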